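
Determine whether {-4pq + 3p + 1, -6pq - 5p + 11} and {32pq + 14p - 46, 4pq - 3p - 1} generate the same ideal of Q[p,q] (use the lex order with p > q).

Yes, the ideals are equal.

Since reduced Gröbner bases are canonical representatives of ideals under a given ordering, it suffices to compute and compare them.
Buchberger on the first generating set:
f_1 = -4pq + 3p + 1, LT = pq.
f_2 = -6pq - 5p + 11, LT = pq.

S(f_1,f_2): lcm = pq. S = -19/12p + 19/12.
  reduce S modulo (f_1, f_2):
  remainder -19/12p + 19/12 ≠ 0; add g_3 = -19/12p + 19/12 to the basis.

S(f_1,g_3): lcm = pq. S = -3/4p + q - 1/4.
  reduce S modulo (f_1, f_2, g_3):
  remainder q - 1 ≠ 0; add g_4 = q - 1 to the basis.

The other S-polynomials (S(f_2,g_3), S(f_1,g_4), S(f_2,g_4), S(g_3,g_4)) all reduce to 0 modulo the current basis, so we have a Gröbner basis.
Inter-reduce: drop elements whose leading term is divisible by another's, tail-reduce, and make monic.
Reduced Gröbner basis: {p - 1, q - 1}.

Buchberger on the second generating set:
h_1 = 32pq + 14p - 46, LT = pq.
h_2 = 4pq - 3p - 1, LT = pq.

S(h_1,h_2): lcm = pq. S = 19/16p - 19/16.
  reduce S modulo (h_1, h_2):
  remainder 19/16p - 19/16 ≠ 0; add k_3 = 19/16p - 19/16 to the basis.

S(h_1,k_3): lcm = pq. S = 7/16p + q - 23/16.
  reduce S modulo (h_1, h_2, k_3):
  remainder q - 1 ≠ 0; add k_4 = q - 1 to the basis.

The other S-polynomials (S(h_2,k_3), S(h_1,k_4), S(h_2,k_4), S(k_3,k_4)) all reduce to 0 modulo the current basis, so we have a Gröbner basis.
Inter-reduce: drop elements whose leading term is divisible by another's, tail-reduce, and make monic.
Reduced Gröbner basis: {p - 1, q - 1}.

Same reduced basis, so the two generating sets span the same ideal.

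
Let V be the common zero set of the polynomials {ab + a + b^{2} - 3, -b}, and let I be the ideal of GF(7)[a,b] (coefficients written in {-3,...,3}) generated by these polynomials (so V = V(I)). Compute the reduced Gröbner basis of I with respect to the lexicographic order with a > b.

G = {a - 3, b}

f_1 = ab + a + b^{2} - 3, LT = ab.
f_2 = -b, LT = b.

S(f_1,f_2): lcm = ab. S = a + b^{2} - 3.
  reduce S modulo (f_1, f_2):
  remainder a - 3 ≠ 0; add g_3 = a - 3 to the basis.

The other S-polynomials (S(f_1,g_3), S(f_2,g_3)) all reduce to 0 modulo the current basis, so we have a Gröbner basis.
Inter-reduce: drop elements whose leading term is divisible by another's, tail-reduce, and make monic.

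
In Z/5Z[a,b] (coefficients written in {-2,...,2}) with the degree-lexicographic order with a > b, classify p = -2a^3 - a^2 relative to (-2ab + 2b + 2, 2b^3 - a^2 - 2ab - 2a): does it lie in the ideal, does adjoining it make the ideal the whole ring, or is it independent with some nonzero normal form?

-2a^3 - a^2 is independent of I; its normal form modulo I is a^2 + b^2.

First compute the reduced Gröbner basis of I by Buchberger's algorithm.
f_1 = -2ab + 2b + 2, LT = ab.
f_2 = 2b^3 - a^2 - 2ab - 2a, LT = b^3.

S(f_1,f_2): lcm = ab^3. S = -2a^3 + a^2b - b^3 + a^2 - b^2.
  reduce S modulo (f_1, f_2):
  remainder -2a^3 - 2a^2 - b^2 ≠ 0; add h_3 = -2a^3 - 2a^2 - b^2 to the basis.

The other S-polynomials (S(f_1,h_3), S(f_2,h_3)) all reduce to 0 modulo the current basis, so we have a Gröbner basis.
Inter-reduce: drop elements whose leading term is divisible by another's, tail-reduce, and make monic.
Reduced Gröbner basis: {a^3 + a^2 - 2b^2, b^3 + 2a^2 - a - b - 1, ab - b - 1}.
Label its elements g_1 = a^3 + a^2 - 2b^2, g_2 = b^3 + 2a^2 - a - b - 1, g_3 = ab - b - 1.

Reduce p = -2a^3 - a^2 modulo G:
  leading term a^3: subtract (-2)·g_1 from -2a^3 - a^2 → a^2 + b^2
  leading term a^2: no divisor's leading term divides it; move a^2 to the remainder.
  leading term b^2: no divisor's leading term divides it; move b^2 to the remainder.
  normal form = a^2 + b^2.
The normal form is nonzero, so p ∉ I. Since p minus its normal form lies in I, I + (p) = I + (r) where r = a^2 + b^2; decide whether this ideal is the whole ring.
Run Buchberger on G together with r (pairs among the g_i already reduce to 0 since G is a Gröbner basis):
g_1 = a^3 + a^2 - 2b^2, LT = a^3.
g_2 = b^3 + 2a^2 - a - b - 1, LT = b^3.
g_3 = ab - b - 1, LT = ab.
r = a^2 + b^2, LT = a^2.

S(g_1,r): lcm = a^3. S = -ab^2 + a^2 - 2b^2.
  reduce S modulo (g_1, g_2, g_3, r):
  remainder b^2 - b ≠ 0; add m_5 = b^2 - b to the basis.

S(g_3,r): lcm = a^2b. S = -b^3 - ab - a.
  reduce S modulo (g_1, g_2, g_3, r, m_5):
  remainder -2a + b - 2 ≠ 0; add m_6 = -2a + b - 2 to the basis.

S(g_3,m_5): lcm = ab^2. S = ab - b^2 - b.
  reduce S modulo (g_1, g_2, g_3, r, m_5, m_6):
  remainder -b + 1 ≠ 0; add m_7 = -b + 1 to the basis.

The other S-polynomials (S(g_1,g_2), S(g_1,g_3), S(g_2,g_3), S(g_2,r), S(g_1,m_5), S(g_2,m_5), S(r,m_5), S(g_1,m_6), S(g_2,m_6), S(g_3,m_6), S(r,m_6), S(m_5,m_6), S(g_1,m_7), S(g_2,m_7), S(g_3,m_7), S(r,m_7), S(m_5,m_7), S(m_6,m_7)) all reduce to 0 modulo the current basis, so we have a Gröbner basis.
Inter-reduce: drop elements whose leading term is divisible by another's, tail-reduce, and make monic.
Reduced Gröbner basis: {a - 2, b - 1}.
The reduced Gröbner basis of I + (p) is {a - 2, b - 1} ≠ {1}, a proper ideal, so the enlarged system stays consistent: p is independent of I, with normal form a^2 + b^2.

Ideal membership is decidable via reduction modulo a Gröbner basis.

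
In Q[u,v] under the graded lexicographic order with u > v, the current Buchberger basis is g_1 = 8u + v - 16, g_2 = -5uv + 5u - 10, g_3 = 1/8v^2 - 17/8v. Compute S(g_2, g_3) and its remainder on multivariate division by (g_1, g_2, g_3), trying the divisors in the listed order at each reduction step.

lcm(LM(g_2), LM(g_3)) = uv^2.
S = (lcm/LT(g_2))·g_2 − (lcm/LT(g_3))·g_3 = 16uv + 2v.
Reduce S modulo (g_1, g_2, g_3) in that order:
  leading term uv: subtract (2v)·g_1 from 16uv + 2v → -2v^2 + 34v
  leading term v^2: subtract (-16)·g_3 from -2v^2 + 34v → 0
The remainder is 0, so this S-polynomial contributes no new basis element.

S(g_2, g_3) = 16uv + 2v; remainder on division = 0.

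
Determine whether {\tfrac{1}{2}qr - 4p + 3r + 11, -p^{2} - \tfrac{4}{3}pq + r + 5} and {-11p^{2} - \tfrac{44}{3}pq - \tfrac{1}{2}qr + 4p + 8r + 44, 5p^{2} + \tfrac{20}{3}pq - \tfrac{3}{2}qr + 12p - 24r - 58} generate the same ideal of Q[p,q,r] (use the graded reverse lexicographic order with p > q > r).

No, the ideals differ.

Two ideals are equal iff their reduced Gröbner bases coincide (the reduced basis is unique for a fixed ordering).
Buchberger on the first generating set:
f_1 = \tfrac{1}{2}qr - 4p + 3r + 11, LT = qr.
f_2 = -p^{2} - \tfrac{4}{3}pq + r + 5, LT = p^{2}.

The S-polynomials (S(f_1,f_2)) all reduce to 0 modulo the current basis, so we have a Gröbner basis.
Inter-reduce: drop elements whose leading term is divisible by another's, tail-reduce, and make monic.
Reduced Gröbner basis: {p^{2} + \tfrac{4}{3}pq - r - 5, qr - 8p + 6r + 22}.

Buchberger on the second generating set:
h_1 = -11p^{2} - \tfrac{44}{3}pq - \tfrac{1}{2}qr + 4p + 8r + 44, LT = p^{2}.
h_2 = 5p^{2} + \tfrac{20}{3}pq - \tfrac{3}{2}qr + 12p - 24r - 58, LT = p^{2}.

S(h_1,h_2): lcm = p^{2}. S = \tfrac{19}{55}qr - \tfrac{152}{55}p + \tfrac{224}{55}r + \tfrac{38}{5}.
  reduce S modulo (h_1, h_2):
  remainder \tfrac{19}{55}qr - \tfrac{152}{55}p + \tfrac{224}{55}r + \tfrac{38}{5} ≠ 0; add k_3 = \tfrac{19}{55}qr - \tfrac{152}{55}p + \tfrac{224}{55}r + \tfrac{38}{5} to the basis.

The other S-polynomials (S(h_1,k_3), S(h_2,k_3)) all reduce to 0 modulo the current basis, so we have a Gröbner basis.
Inter-reduce: drop elements whose leading term is divisible by another's, tail-reduce, and make monic.
Reduced Gröbner basis: {p^{2} + \tfrac{4}{3}pq - \tfrac{24}{19}r - 5, qr - 8p + \tfrac{224}{19}r + 22}.

These differ, so the ideals are not equal.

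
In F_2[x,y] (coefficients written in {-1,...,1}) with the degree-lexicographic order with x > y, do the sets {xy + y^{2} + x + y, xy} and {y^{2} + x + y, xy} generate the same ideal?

Equality of ideals is decidable: compute both reduced Gröbner bases (unique for the ordering) and check whether they agree.
Buchberger on the first generating set:
f_1 = xy + y^{2} + x + y, LT = xy.
f_2 = xy, LT = xy.

S(f_1,f_2): lcm = xy. S = y^{2} + x + y.
  leading term y^{2}: no divisor's leading term divides it; move y^{2} to the remainder.
  leading term x: no divisor's leading term divides it; move x to the remainder.
  leading term y: no divisor's leading term divides it; move y to the remainder.
  remainder y^{2} + x + y ≠ 0; add g_3 = y^{2} + x + y to the basis.

S(f_1,g_3): lcm = xy^{2}. S = y^{3} + x^{2} + y^{2}.
  leading term y^{3}: subtract (y)·g_3 from y^{3} + x^{2} + y^{2} → x^{2} + xy
  leading term x^{2}: no divisor's leading term divides it; move x^{2} to the remainder.
  leading term xy: subtract (1)·f_1 from xy → y^{2} + x + y
  leading term y^{2}: subtract (1)·g_3 from y^{2} + x + y → 0
  remainder x^{2} ≠ 0; add g_4 = x^{2} to the basis.

The other S-polynomials (S(f_2,g_3), S(f_1,g_4), S(f_2,g_4), S(g_3,g_4)) all reduce to 0 modulo the current basis, so we have a Gröbner basis.
Inter-reduce: drop elements whose leading term is divisible by another's, tail-reduce, and make monic.
Reduced Gröbner basis: {x^{2}, xy, y^{2} + x + y}.

Buchberger on the second generating set:
h_1 = y^{2} + x + y, LT = y^{2}.
h_2 = xy, LT = xy.

S(h_1,h_2): lcm = xy^{2}. S = x^{2} + xy.
  leading term x^{2}: no divisor's leading term divides it; move x^{2} to the remainder.
  leading term xy: subtract (1)·h_2 from xy → 0
  remainder x^{2} ≠ 0; add k_3 = x^{2} to the basis.

The other S-polynomials (S(h_1,k_3), S(h_2,k_3)) all reduce to 0 modulo the current basis, so we have a Gröbner basis.
Inter-reduce: drop elements whose leading term is divisible by another's, tail-reduce, and make monic.
Reduced Gröbner basis: {x^{2}, xy, y^{2} + x + y}.

Same reduced basis, so the two generating sets span the same ideal.
The same test decides containment: I ⊆ J iff every generator of I reduces to 0 modulo a Gröbner basis of J.

Yes, the ideals are equal.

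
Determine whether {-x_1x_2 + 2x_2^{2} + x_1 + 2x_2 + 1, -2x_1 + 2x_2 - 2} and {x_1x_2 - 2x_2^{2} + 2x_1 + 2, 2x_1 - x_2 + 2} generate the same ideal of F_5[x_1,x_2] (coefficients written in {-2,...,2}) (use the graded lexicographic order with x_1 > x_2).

No, the ideals differ.

Since reduced Gröbner bases are canonical representatives of ideals under a given ordering, it suffices to compute and compare them.
Buchberger on the first generating set:
f_1 = -x_1x_2 + 2x_2^{2} + x_1 + 2x_2 + 1, LT = x_1x_2.
f_2 = -2x_1 + 2x_2 - 2, LT = x_1.

S(f_1,f_2): lcm = x_1x_2. S = -x_2^{2} - x_1 + 2x_2 - 1.
  leading term x_2^{2}: no divisor's leading term divides it; move -x_2^{2} to the remainder.
  leading term x_1: subtract (-2)·f_2 from -x_1 + 2x_2 - 1 → x_2
  leading term x_2: no divisor's leading term divides it; move x_2 to the remainder.
  remainder -x_2^{2} + x_2 ≠ 0; add g_3 = -x_2^{2} + x_2 to the basis.

S(f_1,g_3): lcm = x_1x_2^{2}. S = -2x_2^{3} - 2x_2^{2} - x_2.
  leading term x_2^{3}: subtract (2x_2)·g_3 from -2x_2^{3} - 2x_2^{2} - x_2 → x_2^{2} - x_2
  leading term x_2^{2}: subtract (-1)·g_3 from x_2^{2} - x_2 → 0
  remainder 0.

S(f_2,g_3): leading monomials are coprime, so the S-polynomial reduces to 0 (Buchberger's first criterion).
Every S-polynomial of the final basis reduces to 0, so we have a Gröbner basis.
Inter-reduce: drop elements whose leading term is divisible by another's, tail-reduce, and make monic.
Reduced Gröbner basis: {x_2^{2} - x_2, x_1 - x_2 + 1}.

Buchberger on the second generating set:
h_1 = x_1x_2 - 2x_2^{2} + 2x_1 + 2, LT = x_1x_2.
h_2 = 2x_1 - x_2 + 2, LT = x_1.

S(h_1,h_2): lcm = x_1x_2. S = x_2^{2} + 2x_1 - x_2 + 2.
  leading term x_2^{2}: no divisor's leading term divides it; move x_2^{2} to the remainder.
  leading term x_1: subtract (1)·h_2 from 2x_1 - x_2 + 2 → 0
  remainder x_2^{2} ≠ 0; add k_3 = x_2^{2} to the basis.

S(h_1,k_3): lcm = x_1x_2^{2}. S = -2x_2^{3} + 2x_1x_2 + 2x_2.
  leading term x_2^{3}: subtract (-2x_2)·k_3 from -2x_2^{3} + 2x_1x_2 + 2x_2 → 2x_1x_2 + 2x_2
  leading term x_1x_2: subtract (2)·h_1 from 2x_1x_2 + 2x_2 → -x_2^{2} + x_1 + 2x_2 + 1
  leading term x_2^{2}: subtract (-1)·k_3 from -x_2^{2} + x_1 + 2x_2 + 1 → x_1 + 2x_2 + 1
  leading term x_1: subtract (-2)·h_2 from x_1 + 2x_2 + 1 → 0
  remainder 0.

S(h_2,k_3): leading monomials are coprime, so the S-polynomial reduces to 0 (Buchberger's first criterion).
Every S-polynomial of the final basis reduces to 0, so we have a Gröbner basis.
Inter-reduce: drop elements whose leading term is divisible by another's, tail-reduce, and make monic.
Reduced Gröbner basis: {x_2^{2}, x_1 + 2x_2 + 1}.

The bases are distinct; the ideals are different.
The same test decides containment: I ⊆ J iff every generator of I reduces to 0 modulo a Gröbner basis of J.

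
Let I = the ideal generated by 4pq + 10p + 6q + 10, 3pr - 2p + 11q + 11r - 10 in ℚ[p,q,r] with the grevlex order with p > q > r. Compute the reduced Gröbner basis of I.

G = {pq + 5/2p + 3/2q + 5/2, q² + 13/22qr + 41/22q + 20/11r - 20/11, pr - ⅔p + 11/3q + 11/3r - 10/3}

This is the nonlinear analogue of row-reducing a linear system.

f_1 = 4pq + 10p + 6q + 10, LT = pq.
f_2 = 3pr - 2p + 11q + 11r - 10, LT = pr.

S(f_1,f_2): lcm = pqr. S = ⅔pq - 11/3q² + 5/2pr - 13/6qr + 10/3q + 5/2r.
  reduce S modulo (f_1, f_2):
  remainder -11/3q² - 13/6qr - 41/6q - 20/3r + 20/3 ≠ 0; add g_3 = -11/3q² - 13/6qr - 41/6q - 20/3r + 20/3 to the basis.

The other S-polynomials (S(f_1,g_3), S(f_2,g_3)) all reduce to 0 modulo the current basis, so we have a Gröbner basis.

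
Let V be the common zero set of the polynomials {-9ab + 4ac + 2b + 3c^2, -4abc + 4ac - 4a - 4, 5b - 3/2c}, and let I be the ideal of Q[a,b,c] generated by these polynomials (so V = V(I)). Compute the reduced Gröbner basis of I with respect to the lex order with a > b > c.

f_1 = -9ab + 4ac + 2b + 3c^2, LT = ab.
f_2 = -4abc + 4ac - 4a - 4, LT = abc.
f_3 = 5b - 3/2c, LT = b.

S(f_1,f_2): lcm = abc. S = -4/9ac^2 + ac - a - 2/9bc - 1/3c^3 - 1.
  reduce S modulo (f_1, f_2, f_3):
  remainder -4/9ac^2 + ac - a - 1/3c^3 - 1/15c^2 - 1 ≠ 0; add g_4 = -4/9ac^2 + ac - a - 1/3c^3 - 1/15c^2 - 1 to the basis.

S(f_1,f_3): lcm = ab. S = -13/90ac - 2/9b - 1/3c^2.
  reduce S modulo (f_1, f_2, f_3, g_4):
  remainder -13/90ac - 1/3c^2 - 1/15c ≠ 0; add g_5 = -13/90ac - 1/3c^2 - 1/15c to the basis.

S(f_2,f_3): lcm = abc. S = 3/10ac^2 - ac + a + 1.
  reduce S modulo (f_1, f_2, f_3, g_4, g_5):
  remainder 13/40a - 9/40c^3 + 141/200c^2 + 3/20c + 13/40 ≠ 0; add g_6 = 13/40a - 9/40c^3 + 141/200c^2 + 3/20c + 13/40 to the basis.

S(f_1,g_4): lcm = abc^2. S = 9/4abc - 9/4ab - 4/9ac^3 - 3/4bc^3 - 67/180bc^2 - 9/4b - 1/3c^4.
  reduce S modulo (f_1, f_2, f_3, g_4, g_5, g_6):
  remainder -9/40c^4 + 141/200c^3 - 3/5c^2 + 7/40c ≠ 0; add g_7 = -9/40c^4 + 141/200c^3 - 3/5c^2 + 7/40c to the basis.

The other S-polynomials (S(f_2,g_4), S(f_3,g_4), S(f_1,g_5), S(f_2,g_5), S(f_3,g_5), S(g_4,g_5), S(f_1,g_6), S(f_2,g_6), S(f_3,g_6), S(g_4,g_6), S(g_5,g_6), S(f_1,g_7), S(f_2,g_7), S(f_3,g_7), S(g_4,g_7), S(g_5,g_7), S(g_6,g_7)) all reduce to 0 modulo the current basis, so we have a Gröbner basis.
Inter-reduce: drop elements whose leading term is divisible by another's, tail-reduce, and make monic.

G = {a - 9/13c^3 + 141/65c^2 + 6/13c + 1, b - 3/10c, c^4 - 47/15c^3 + 8/3c^2 - 7/9c}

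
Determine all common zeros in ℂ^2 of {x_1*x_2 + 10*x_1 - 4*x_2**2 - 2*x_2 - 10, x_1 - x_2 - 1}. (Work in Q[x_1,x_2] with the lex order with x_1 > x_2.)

{(1, 0), (4, 3)}

Compute a lex Gröbner basis by Buchberger's algorithm.
f_1 = x_1*x_2 + 10*x_1 - 4*x_2**2 - 2*x_2 - 10, LT = x_1*x_2.
f_2 = x_1 - x_2 - 1, LT = x_1.

S(f_1,f_2): lcm = x_1*x_2. S = 10*x_1 - 3*x_2**2 - x_2 - 10.
  reduce S modulo (f_1, f_2):
  remainder -3*x_2**2 + 9*x_2 ≠ 0; add h_3 = -3*x_2**2 + 9*x_2 to the basis.

The other S-polynomials (S(f_1,h_3), S(f_2,h_3)) all reduce to 0 modulo the current basis, so we have a Gröbner basis.
Inter-reduce: drop elements whose leading term is divisible by another's, tail-reduce, and make monic.
Reduced Gröbner basis: {x_1 - x_2 - 1, x_2**2 - 3*x_2}.

Elimination: the polynomial x_2**2 - 3*x_2 lies in the elimination ideal for x_2, so x_2 ∈ {0, 3}. For each such x_2, the remaining basis elements (now univariate) give the rest of the solution.
  x_2 = 0: the earlier basis element becomes x_1 - 1 = 0, giving x_1 = 1 — point (1, 0).
  x_2 = 3: the earlier basis element becomes x_1 - 4 = 0, giving x_1 = 4 — point (4, 3).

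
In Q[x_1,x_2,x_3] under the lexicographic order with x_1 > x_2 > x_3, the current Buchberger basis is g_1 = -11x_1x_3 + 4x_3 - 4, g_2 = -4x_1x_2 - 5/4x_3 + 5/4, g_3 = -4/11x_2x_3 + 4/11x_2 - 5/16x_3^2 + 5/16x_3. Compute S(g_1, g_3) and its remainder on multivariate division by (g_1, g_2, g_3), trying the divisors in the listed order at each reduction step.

lcm(LM(g_1), LM(g_3)) = x_1x_2x_3.
S = (lcm/LT(g_1))·g_1 − (lcm/LT(g_3))·g_3 = x_1x_2 - 55/64x_1x_3^2 + 55/64x_1x_3 - 4/11x_2x_3 + 4/11x_2.
Reduce S modulo (g_1, g_2, g_3) in that order:
  leading term x_1x_2: subtract (-1/4)·g_2 from x_1x_2 - 55/64x_1x_3^2 + 55/64x_1x_3 - 4/11x_2x_3 + 4/11x_2 → -55/64x_1x_3^2 + 55/64x_1x_3 - 4/11x_2x_3 + 4/11x_2 - 5/16x_3 + 5/16
  leading term x_1x_3^2: subtract (5/64x_3)·g_1 from -55/64x_1x_3^2 + 55/64x_1x_3 - 4/11x_2x_3 + 4/11x_2 - 5/16x_3 + 5/16 → 55/64x_1x_3 - 4/11x_2x_3 + 4/11x_2 - 5/16x_3^2 + 5/16
  leading term x_1x_3: subtract (-5/64)·g_1 from 55/64x_1x_3 - 4/11x_2x_3 + 4/11x_2 - 5/16x_3^2 + 5/16 → -4/11x_2x_3 + 4/11x_2 - 5/16x_3^2 + 5/16x_3
  leading term x_2x_3: subtract (1)·g_3 from -4/11x_2x_3 + 4/11x_2 - 5/16x_3^2 + 5/16x_3 → 0
The remainder is 0, so this S-polynomial contributes no new basis element.

S(g_1, g_3) = x_1x_2 - 55/64x_1x_3^2 + 55/64x_1x_3 - 4/11x_2x_3 + 4/11x_2; remainder on division = 0.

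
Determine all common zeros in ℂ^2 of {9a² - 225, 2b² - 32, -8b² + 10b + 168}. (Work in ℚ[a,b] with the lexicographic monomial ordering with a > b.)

Compute a lex Gröbner basis by Buchberger's algorithm.
f_1 = 9a² - 225, LT = a².
f_2 = 2b² - 32, LT = b².
f_3 = -8b² + 10b + 168, LT = b².

S(f_2,f_3): lcm = b². S = 5/4b + 5.
  leading term b: no divisor's leading term divides it; move 5/4b to the remainder.
  leading term 1: no divisor's leading term divides it; move 5 to the remainder.
  remainder 5/4b + 5 ≠ 0; add h_4 = 5/4b + 5 to the basis.

The other S-polynomials (S(f_1,f_2), S(f_1,f_3), S(f_1,h_4), S(f_2,h_4), S(f_3,h_4)) all reduce to 0 modulo the current basis, so we have a Gröbner basis.
Inter-reduce: drop elements whose leading term is divisible by another's, tail-reduce, and make monic.
Reduced Gröbner basis: {a² - 25, b + 4}.

The lex basis is triangular: the last element involves only b. Solving b + 4 = 0 gives b ∈ {-4}; substituting each value into the earlier elements determines the remaining variables.
  b = -4: the earlier basis element becomes a² - 25 = 0, giving a = -5, 5 — points (-5, -4), (5, -4).

{(-5, -4), (5, -4)}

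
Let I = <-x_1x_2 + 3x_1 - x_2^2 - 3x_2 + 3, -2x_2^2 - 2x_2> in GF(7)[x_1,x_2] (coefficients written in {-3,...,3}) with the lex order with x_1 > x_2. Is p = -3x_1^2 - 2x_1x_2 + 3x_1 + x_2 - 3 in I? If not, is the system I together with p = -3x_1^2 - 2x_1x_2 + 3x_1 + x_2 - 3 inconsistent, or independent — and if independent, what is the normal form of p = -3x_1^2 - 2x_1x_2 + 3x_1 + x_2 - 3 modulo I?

First compute the reduced Gröbner basis of I by Buchberger's algorithm.
f_1 = -x_1x_2 + 3x_1 - x_2^2 - 3x_2 + 3, LT = x_1x_2.
f_2 = -2x_2^2 - 2x_2, LT = x_2^2.

S(f_1,f_2): lcm = x_1x_2^2. S = 3x_1x_2 + x_2^3 + 3x_2^2 - 3x_2.
  reduce S modulo (f_1, f_2):
  remainder 2x_1 + 3x_2 + 2 ≠ 0; add h_3 = 2x_1 + 3x_2 + 2 to the basis.

The other S-polynomials (S(f_1,h_3), S(f_2,h_3)) all reduce to 0 modulo the current basis, so we have a Gröbner basis.
Inter-reduce: drop elements whose leading term is divisible by another's, tail-reduce, and make monic.
Reduced Gröbner basis: {x_1 - 2x_2 + 1, x_2^2 + x_2}.
Label its elements g_1 = x_1 - 2x_2 + 1, g_2 = x_2^2 + x_2.

Reduce p = -3x_1^2 - 2x_1x_2 + 3x_1 + x_2 - 3 modulo G:
  leading term x_1^2: subtract (-3x_1)·g_1 from -3x_1^2 - 2x_1x_2 + 3x_1 + x_2 - 3 → -x_1x_2 - x_1 + x_2 - 3
  leading term x_1x_2: subtract (-x_2)·g_1 from -x_1x_2 - x_1 + x_2 - 3 → -x_1 - 2x_2^2 + 2x_2 - 3
  leading term x_1: subtract (-1)·g_1 from -x_1 - 2x_2^2 + 2x_2 - 3 → -2x_2^2 - 2
  leading term x_2^2: subtract (-2)·g_2 from -2x_2^2 - 2 → 2x_2 - 2
  leading term x_2: no divisor's leading term divides it; move 2x_2 to the remainder.
  leading term 1: no divisor's leading term divides it; move -2 to the remainder.
  normal form = 2x_2 - 2.
The normal form is nonzero, so p ∉ I. Since p minus its normal form lies in I, I + (p) = I + (r) where r = 2x_2 - 2; decide whether this ideal is the whole ring.
Run Buchberger on G together with r (pairs among the g_i already reduce to 0 since G is a Gröbner basis):
g_1 = x_1 - 2x_2 + 1, LT = x_1.
g_2 = x_2^2 + x_2, LT = x_2^2.
r = 2x_2 - 2, LT = x_2.

S(g_2,r): lcm = x_2^2. S = 2x_2.
  reduce S modulo (g_1, g_2, r):
  remainder 2 ≠ 0; add m_4 = 2 to the basis.

The other S-polynomials (S(g_1,g_2), S(g_1,r), S(g_1,m_4), S(g_2,m_4), S(r,m_4)) all reduce to 0 modulo the current basis, so we have a Gröbner basis.
Inter-reduce: drop elements whose leading term is divisible by another's, tail-reduce, and make monic.
Reduced Gröbner basis: {1}.
The reduced Gröbner basis of I + (p) is {1}: the ideal is the whole ring, so the enlarged system has no common solution — adjoining p is inconsistent.

Adjoining -3x_1^2 - 2x_1x_2 + 3x_1 + x_2 - 3 makes the ideal the whole ring: the system is inconsistent.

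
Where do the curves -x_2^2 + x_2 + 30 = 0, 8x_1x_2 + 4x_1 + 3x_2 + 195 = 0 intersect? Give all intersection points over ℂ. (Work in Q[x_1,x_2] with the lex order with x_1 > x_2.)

Compute a lex Gröbner basis by Buchberger's algorithm.
f_1 = -x_2^2 + x_2 + 30, LT = x_2^2.
f_2 = 8x_1x_2 + 4x_1 + 3x_2 + 195, LT = x_1x_2.

S(f_1,f_2): lcm = x_1x_2^2. S = -3/2x_1x_2 - 30x_1 - 3/8x_2^2 - 195/8x_2.
  leading term x_1x_2: subtract (-3/16)·f_2 from -3/2x_1x_2 - 30x_1 - 3/8x_2^2 - 195/8x_2 → -117/4x_1 - 3/8x_2^2 - 381/16x_2 + 585/16
  leading term x_1: no divisor's leading term divides it; move -117/4x_1 to the remainder.
  leading term x_2^2: subtract (3/8)·f_1 from -3/8x_2^2 - 381/16x_2 + 585/16 → -387/16x_2 + 405/16
  leading term x_2: no divisor's leading term divides it; move -387/16x_2 to the remainder.
  leading term 1: no divisor's leading term divides it; move 405/16 to the remainder.
  remainder -117/4x_1 - 387/16x_2 + 405/16 ≠ 0; add h_3 = -117/4x_1 - 387/16x_2 + 405/16 to the basis.

S(f_1,h_3): leading monomials are coprime, so the S-polynomial reduces to 0 (Buchberger's first criterion).
S(f_2,h_3): lcm = x_1x_2. S = 1/2x_1 - 43/52x_2^2 + 129/104x_2 + 195/8.
  leading term x_1: subtract (-2/117)·h_3 from 1/2x_1 - 43/52x_2^2 + 129/104x_2 + 195/8 → -43/52x_2^2 + 43/52x_2 + 645/26
  leading term x_2^2: subtract (43/52)·f_1 from -43/52x_2^2 + 43/52x_2 + 645/26 → 0
  remainder 0.

Every S-polynomial of the final basis reduces to 0, so we have a Gröbner basis.
Inter-reduce: drop elements whose leading term is divisible by another's, tail-reduce, and make monic.
Reduced Gröbner basis: {x_1 + 43/52x_2 - 45/52, x_2^2 - x_2 - 30}.

A lex Gröbner basis eliminates variables successively. Here x_2^2 - x_2 - 30 depends only on x_2, with roots {-5, 6}; lifting each root through the earlier basis elements recovers the full solutions.
  x_2 = -5: the earlier basis element becomes x_1 - 5 = 0, giving x_1 = 5 — point (5, -5).
  x_2 = 6: the earlier basis element becomes x_1 + 213/52 = 0, giving x_1 = -213/52 — point (-213/52, 6).
Check: every point annihilates each of the original generators.

{(5, -5), (-213/52, 6)}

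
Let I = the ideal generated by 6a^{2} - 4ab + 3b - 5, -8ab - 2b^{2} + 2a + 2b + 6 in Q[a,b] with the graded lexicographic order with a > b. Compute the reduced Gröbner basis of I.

This is the nonlinear analogue of row-reducing a linear system.

f_1 = 6a^{2} - 4ab + 3b - 5, LT = a^{2}.
f_2 = -8ab - 2b^{2} + 2a + 2b + 6, LT = ab.

S(f_1,f_2): lcm = a^{2}b. S = -\tfrac{11}{12}ab^{2} + \tfrac{1}{4}a^{2} + \tfrac{1}{4}ab + \tfrac{1}{2}b^{2} + \tfrac{3}{4}a - \tfrac{5}{6}b.
  leading term ab^{2}: subtract (\tfrac{11}{96}b)·f_2 from -\tfrac{11}{12}ab^{2} + \tfrac{1}{4}a^{2} + \tfrac{1}{4}ab + \tfrac{1}{2}b^{2} + \tfrac{3}{4}a - \tfrac{5}{6}b → \tfrac{11}{48}b^{3} + \tfrac{1}{4}a^{2} + \tfrac{1}{48}ab + \tfrac{13}{48}b^{2} + \tfrac{3}{4}a - \tfrac{73}{48}b
  leading term b^{3}: no divisor's leading term divides it; move \tfrac{11}{48}b^{3} to the remainder.
  leading term a^{2}: subtract (\tfrac{1}{24})·f_1 from \tfrac{1}{4}a^{2} + \tfrac{1}{48}ab + \tfrac{13}{48}b^{2} + \tfrac{3}{4}a - \tfrac{73}{48}b → \tfrac{3}{16}ab + \tfrac{13}{48}b^{2} + \tfrac{3}{4}a - \tfrac{79}{48}b + \tfrac{5}{24}
  leading term ab: subtract (-\tfrac{3}{128})·f_2 from \tfrac{3}{16}ab + \tfrac{13}{48}b^{2} + \tfrac{3}{4}a - \tfrac{79}{48}b + \tfrac{5}{24} → \tfrac{43}{192}b^{2} + \tfrac{51}{64}a - \tfrac{307}{192}b + \tfrac{67}{192}
  leading term b^{2}: no divisor's leading term divides it; move \tfrac{43}{192}b^{2} to the remainder.
  leading term a: no divisor's leading term divides it; move \tfrac{51}{64}a to the remainder.
  leading term b: no divisor's leading term divides it; move -\tfrac{307}{192}b to the remainder.
  leading term 1: no divisor's leading term divides it; move \tfrac{67}{192} to the remainder.
  remainder \tfrac{11}{48}b^{3} + \tfrac{43}{192}b^{2} + \tfrac{51}{64}a - \tfrac{307}{192}b + \tfrac{67}{192} ≠ 0; add g_3 = \tfrac{11}{48}b^{3} + \tfrac{43}{192}b^{2} + \tfrac{51}{64}a - \tfrac{307}{192}b + \tfrac{67}{192} to the basis.

The other S-polynomials (S(f_1,g_3), S(f_2,g_3)) all reduce to 0 modulo the current basis, so we have a Gröbner basis.

G = {b^{3} + \tfrac{43}{44}b^{2} + \tfrac{153}{44}a - \tfrac{307}{44}b + \tfrac{67}{44}, a^{2} + \tfrac{1}{6}b^{2} - \tfrac{1}{6}a + \tfrac{1}{3}b - \tfrac{4}{3}, ab + \tfrac{1}{4}b^{2} - \tfrac{1}{4}a - \tfrac{1}{4}b - \tfrac{3}{4}}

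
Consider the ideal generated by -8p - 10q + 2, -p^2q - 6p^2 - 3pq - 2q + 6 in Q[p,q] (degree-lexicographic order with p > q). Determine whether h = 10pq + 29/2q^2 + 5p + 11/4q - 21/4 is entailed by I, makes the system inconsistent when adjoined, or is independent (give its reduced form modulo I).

Adjoining 10pq + 29/2q^2 + 5p + 11/4q - 21/4 makes the ideal the whole ring: the system is inconsistent.

First compute the reduced Gröbner basis of I by Buchberger's algorithm.
f_1 = -8p - 10q + 2, LT = p.
f_2 = -p^2q - 6p^2 - 3pq - 2q + 6, LT = p^2q.

S(f_1,f_2): lcm = p^2q. S = 5/4pq^2 - 6p^2 - 13/4pq - 2q + 6.
  reduce S modulo (f_1, f_2):
  remainder -25/16q^3 - 5q^2 + 15/16q + 45/8 ≠ 0; add k_3 = -25/16q^3 - 5q^2 + 15/16q + 45/8 to the basis.

The other S-polynomials (S(f_1,k_3), S(f_2,k_3)) all reduce to 0 modulo the current basis, so we have a Gröbner basis.
Inter-reduce: drop elements whose leading term is divisible by another's, tail-reduce, and make monic.
Reduced Gröbner basis: {q^3 + 16/5q^2 - 3/5q - 18/5, p + 5/4q - 1/4}.
Label its elements g_1 = q^3 + 16/5q^2 - 3/5q - 18/5, g_2 = p + 5/4q - 1/4.

Reduce h = 10pq + 29/2q^2 + 5p + 11/4q - 21/4 modulo G:
  leading term pq: subtract (10q)·g_2 from 10pq + 29/2q^2 + 5p + 11/4q - 21/4 → 2q^2 + 5p + 21/4q - 21/4
  leading term q^2: no divisor's leading term divides it; move 2q^2 to the remainder.
  leading term p: subtract (5)·g_2 from 5p + 21/4q - 21/4 → -q - 4
  leading term q: no divisor's leading term divides it; move -q to the remainder.
  leading term 1: no divisor's leading term divides it; move -4 to the remainder.
  normal form = 2q^2 - q - 4.
The normal form is nonzero, so h ∉ I. Since h minus its normal form lies in I, I + (h) = I + (r) where r = 2q^2 - q - 4; decide whether this ideal is the whole ring.
Run Buchberger on G together with r (pairs among the g_i already reduce to 0 since G is a Gröbner basis):
g_1 = q^3 + 16/5q^2 - 3/5q - 18/5, LT = q^3.
g_2 = p + 5/4q - 1/4, LT = p.
r = 2q^2 - q - 4, LT = q^2.

S(g_1,r): lcm = q^3. S = 37/10q^2 + 7/5q - 18/5.
  reduce S modulo (g_1, g_2, r):
  remainder 13/4q + 19/5 ≠ 0; add m_4 = 13/4q + 19/5 to the basis.

S(g_1,m_4): lcm = q^3. S = 132/65q^2 - 3/5q - 18/5.
  reduce S modulo (g_1, g_2, r, m_4):
  remainder -102/4225 ≠ 0; add m_5 = -102/4225 to the basis.

The other S-polynomials (S(g_1,g_2), S(g_2,r), S(g_2,m_4), S(r,m_4), S(g_1,m_5), S(g_2,m_5), S(r,m_5), S(m_4,m_5)) all reduce to 0 modulo the current basis, so we have a Gröbner basis.
Inter-reduce: drop elements whose leading term is divisible by another's, tail-reduce, and make monic.
Reduced Gröbner basis: {1}.
The reduced Gröbner basis of I + (h) is {1}: the ideal is the whole ring, so the enlarged system has no common solution — adjoining h is inconsistent.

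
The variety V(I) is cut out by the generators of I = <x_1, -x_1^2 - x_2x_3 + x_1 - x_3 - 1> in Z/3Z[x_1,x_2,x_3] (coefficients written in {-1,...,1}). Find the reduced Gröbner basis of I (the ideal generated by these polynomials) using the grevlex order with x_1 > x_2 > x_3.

This is the nonlinear analogue of row-reducing a linear system.

f_1 = x_1, LT = x_1.
f_2 = -x_1^2 - x_2x_3 + x_1 - x_3 - 1, LT = x_1^2.

S(f_1,f_2): lcm = x_1^2. S = -x_2x_3 + x_1 - x_3 - 1.
  leading term x_2x_3: no divisor's leading term divides it; move -x_2x_3 to the remainder.
  leading term x_1: subtract (1)·f_1 from x_1 - x_3 - 1 → -x_3 - 1
  leading term x_3: no divisor's leading term divides it; move -x_3 to the remainder.
  leading term 1: no divisor's leading term divides it; move -1 to the remainder.
  remainder -x_2x_3 - x_3 - 1 ≠ 0; add g_3 = -x_2x_3 - x_3 - 1 to the basis.

The other S-polynomials (S(f_1,g_3), S(f_2,g_3)) all reduce to 0 modulo the current basis, so we have a Gröbner basis.
Inter-reduce: drop elements whose leading term is divisible by another's, tail-reduce, and make monic.

G = {x_2x_3 + x_3 + 1, x_1}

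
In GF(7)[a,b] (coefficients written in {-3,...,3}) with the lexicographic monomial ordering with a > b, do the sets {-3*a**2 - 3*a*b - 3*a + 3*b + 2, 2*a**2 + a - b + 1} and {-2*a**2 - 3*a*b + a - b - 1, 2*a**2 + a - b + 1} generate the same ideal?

Yes, the ideals are equal.

Two ideals are equal iff their reduced Gröbner bases coincide (the reduced basis is unique for a fixed ordering).
Buchberger on the first generating set:
f_1 = -3*a**2 - 3*a*b - 3*a + 3*b + 2, LT = a**2.
f_2 = 2*a**2 + a - b + 1, LT = a**2.

S(f_1,f_2): lcm = a**2. S = a*b - 3*a + 3*b.
  leading term a*b: no divisor's leading term divides it; move a*b to the remainder.
  leading term a: no divisor's leading term divides it; move -3*a to the remainder.
  leading term b: no divisor's leading term divides it; move 3*b to the remainder.
  remainder a*b - 3*a + 3*b ≠ 0; add g_3 = a*b - 3*a + 3*b to the basis.

S(f_1,g_3): lcm = a**2*b. S = 3*a**2 + a*b**2 - 2*a*b - b**2 - 3*b.
  leading term a**2: subtract (-1)·f_1 from 3*a**2 + a*b**2 - 2*a*b - b**2 - 3*b → a*b**2 + 2*a*b - 3*a - b**2 + 2
  leading term a*b**2: subtract (b)·g_3 from a*b**2 + 2*a*b - 3*a - b**2 + 2 → -2*a*b - 3*a + 3*b**2 + 2
  leading term a*b: subtract (-2)·g_3 from -2*a*b - 3*a + 3*b**2 + 2 → -2*a + 3*b**2 - b + 2
  leading term a: no divisor's leading term divides it; move -2*a to the remainder.
  leading term b**2: no divisor's leading term divides it; move 3*b**2 to the remainder.
  leading term b: no divisor's leading term divides it; move -b to the remainder.
  leading term 1: no divisor's leading term divides it; move 2 to the remainder.
  remainder -2*a + 3*b**2 - b + 2 ≠ 0; add g_4 = -2*a + 3*b**2 - b + 2 to the basis.

S(g_3,g_4): lcm = a*b. S = -3*a - 2*b**3 + 3*b**2 - 3*b.
  leading term a: subtract (-2)·g_4 from -3*a - 2*b**3 + 3*b**2 - 3*b → -2*b**3 + 2*b**2 + 2*b - 3
  leading term b**3: no divisor's leading term divides it; move -2*b**3 to the remainder.
  leading term b**2: no divisor's leading term divides it; move 2*b**2 to the remainder.
  leading term b: no divisor's leading term divides it; move 2*b to the remainder.
  leading term 1: no divisor's leading term divides it; move -3 to the remainder.
  remainder -2*b**3 + 2*b**2 + 2*b - 3 ≠ 0; add g_5 = -2*b**3 + 2*b**2 + 2*b - 3 to the basis.

The other S-polynomials (S(f_2,g_3), S(f_1,g_4), S(f_2,g_4), S(f_1,g_5), S(f_2,g_5), S(g_3,g_5), S(g_4,g_5)) all reduce to 0 modulo the current basis, so we have a Gröbner basis.
Inter-reduce: drop elements whose leading term is divisible by another's, tail-reduce, and make monic.
Reduced Gröbner basis: {a + 2*b**2 - 3*b - 1, b**3 - b**2 - b - 2}.

Buchberger on the second generating set:
h_1 = -2*a**2 - 3*a*b + a - b - 1, LT = a**2.
h_2 = 2*a**2 + a - b + 1, LT = a**2.

S(h_1,h_2): lcm = a**2. S = -2*a*b - a + b.
  leading term a*b: no divisor's leading term divides it; move -2*a*b to the remainder.
  leading term a: no divisor's leading term divides it; move -a to the remainder.
  leading term b: no divisor's leading term divides it; move b to the remainder.
  remainder -2*a*b - a + b ≠ 0; add k_3 = -2*a*b - a + b to the basis.

S(h_1,k_3): lcm = a**2*b. S = 3*a**2 - 2*a*b**2 - 3*b**2 - 3*b.
  leading term a**2: subtract (2)·h_1 from 3*a**2 - 2*a*b**2 - 3*b**2 - 3*b → -2*a*b**2 - a*b - 2*a - 3*b**2 - b + 2
  leading term a*b**2: subtract (b)·k_3 from -2*a*b**2 - a*b - 2*a - 3*b**2 - b + 2 → -2*a + 3*b**2 - b + 2
  leading term a: no divisor's leading term divides it; move -2*a to the remainder.
  leading term b**2: no divisor's leading term divides it; move 3*b**2 to the remainder.
  leading term b: no divisor's leading term divides it; move -b to the remainder.
  leading term 1: no divisor's leading term divides it; move 2 to the remainder.
  remainder -2*a + 3*b**2 - b + 2 ≠ 0; add k_4 = -2*a + 3*b**2 - b + 2 to the basis.

S(k_3,k_4): lcm = a*b. S = -3*a - 2*b**3 + 3*b**2 - 3*b.
  leading term a: subtract (-2)·k_4 from -3*a - 2*b**3 + 3*b**2 - 3*b → -2*b**3 + 2*b**2 + 2*b - 3
  leading term b**3: no divisor's leading term divides it; move -2*b**3 to the remainder.
  leading term b**2: no divisor's leading term divides it; move 2*b**2 to the remainder.
  leading term b: no divisor's leading term divides it; move 2*b to the remainder.
  leading term 1: no divisor's leading term divides it; move -3 to the remainder.
  remainder -2*b**3 + 2*b**2 + 2*b - 3 ≠ 0; add k_5 = -2*b**3 + 2*b**2 + 2*b - 3 to the basis.

The other S-polynomials (S(h_2,k_3), S(h_1,k_4), S(h_2,k_4), S(h_1,k_5), S(h_2,k_5), S(k_3,k_5), S(k_4,k_5)) all reduce to 0 modulo the current basis, so we have a Gröbner basis.
Inter-reduce: drop elements whose leading term is divisible by another's, tail-reduce, and make monic.
Reduced Gröbner basis: {a + 2*b**2 - 3*b - 1, b**3 - b**2 - b - 2}.

These coincide, so the ideals are equal.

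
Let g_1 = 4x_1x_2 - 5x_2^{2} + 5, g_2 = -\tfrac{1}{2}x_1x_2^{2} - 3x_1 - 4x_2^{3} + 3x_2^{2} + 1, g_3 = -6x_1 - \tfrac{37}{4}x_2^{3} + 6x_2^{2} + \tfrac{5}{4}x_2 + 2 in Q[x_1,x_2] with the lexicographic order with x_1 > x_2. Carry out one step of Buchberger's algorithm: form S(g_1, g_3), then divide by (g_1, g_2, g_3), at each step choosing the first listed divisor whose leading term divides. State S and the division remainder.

lcm(LM(g_1), LM(g_3)) = x_1x_2.
S = (lcm/LT(g_1))·g_1 − (lcm/LT(g_3))·g_3 = -\tfrac{37}{24}x_2^{4} + x_2^{3} - \tfrac{25}{24}x_2^{2} + \tfrac{1}{3}x_2 + \tfrac{5}{4}.
Reduce S modulo (g_1, g_2, g_3) in that order:
  leading term x_2^{4}: no divisor's leading term divides it; move -\tfrac{37}{24}x_2^{4} to the remainder.
  leading term x_2^{3}: no divisor's leading term divides it; move x_2^{3} to the remainder.
  leading term x_2^{2}: no divisor's leading term divides it; move -\tfrac{25}{24}x_2^{2} to the remainder.
  leading term x_2: no divisor's leading term divides it; move \tfrac{1}{3}x_2 to the remainder.
  leading term 1: no divisor's leading term divides it; move \tfrac{5}{4} to the remainder.
The remainder -\tfrac{37}{24}x_2^{4} + x_2^{3} - \tfrac{25}{24}x_2^{2} + \tfrac{1}{3}x_2 + \tfrac{5}{4} is nonzero, so it would be added as the next basis element.

S(g_1, g_3) = -\tfrac{37}{24}x_2^{4} + x_2^{3} - \tfrac{25}{24}x_2^{2} + \tfrac{1}{3}x_2 + \tfrac{5}{4}; remainder on division = -\tfrac{37}{24}x_2^{4} + x_2^{3} - \tfrac{25}{24}x_2^{2} + \tfrac{1}{3}x_2 + \tfrac{5}{4}.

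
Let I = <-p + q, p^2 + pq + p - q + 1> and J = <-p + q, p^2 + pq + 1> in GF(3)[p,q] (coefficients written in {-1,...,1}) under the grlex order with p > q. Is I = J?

Yes, the ideals are equal.

Equality of ideals is decidable: compute both reduced Gröbner bases (unique for the ordering) and check whether they agree.
Buchberger on the first generating set:
f_1 = -p + q, LT = p.
f_2 = p^2 + pq + p - q + 1, LT = p^2.

S(f_1,f_2): lcm = p^2. S = pq - p + q - 1.
  leading term pq: subtract (-q)·f_1 from pq - p + q - 1 → q^2 - p + q - 1
  leading term q^2: no divisor's leading term divides it; move q^2 to the remainder.
  leading term p: subtract (1)·f_1 from -p + q - 1 → -1
  leading term 1: no divisor's leading term divides it; move -1 to the remainder.
  remainder q^2 - 1 ≠ 0; add g_3 = q^2 - 1 to the basis.

The other S-polynomials (S(f_1,g_3), S(f_2,g_3)) all reduce to 0 modulo the current basis, so we have a Gröbner basis.
Inter-reduce: drop elements whose leading term is divisible by another's, tail-reduce, and make monic.
Reduced Gröbner basis: {q^2 - 1, p - q}.

Buchberger on the second generating set:
h_1 = -p + q, LT = p.
h_2 = p^2 + pq + 1, LT = p^2.

S(h_1,h_2): lcm = p^2. S = pq - 1.
  leading term pq: subtract (-q)·h_1 from pq - 1 → q^2 - 1
  leading term q^2: no divisor's leading term divides it; move q^2 to the remainder.
  leading term 1: no divisor's leading term divides it; move -1 to the remainder.
  remainder q^2 - 1 ≠ 0; add k_3 = q^2 - 1 to the basis.

The other S-polynomials (S(h_1,k_3), S(h_2,k_3)) all reduce to 0 modulo the current basis, so we have a Gröbner basis.
Inter-reduce: drop elements whose leading term is divisible by another's, tail-reduce, and make monic.
Reduced Gröbner basis: {q^2 - 1, p - q}.

The two bases agree; hence the ideals are identical.
The choice of monomial ordering does not affect the verdict — as long as both bases are computed under the same ordering, their equality decides ideal equality.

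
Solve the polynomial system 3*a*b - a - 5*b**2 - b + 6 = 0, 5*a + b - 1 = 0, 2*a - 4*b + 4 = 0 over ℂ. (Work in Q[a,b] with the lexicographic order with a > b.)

{(0, 1)}

Compute a lex Gröbner basis by Buchberger's algorithm.
f_1 = 3*a*b - a - 5*b**2 - b + 6, LT = a*b.
f_2 = 5*a + b - 1, LT = a.
f_3 = 2*a - 4*b + 4, LT = a.

S(f_1,f_2): lcm = a*b. S = -1/3*a - 28/15*b**2 - 2/15*b + 2.
  leading term a: subtract (-1/15)·f_2 from -1/3*a - 28/15*b**2 - 2/15*b + 2 → -28/15*b**2 - 1/15*b + 29/15
  leading term b**2: no divisor's leading term divides it; move -28/15*b**2 to the remainder.
  leading term b: no divisor's leading term divides it; move -1/15*b to the remainder.
  leading term 1: no divisor's leading term divides it; move 29/15 to the remainder.
  remainder -28/15*b**2 - 1/15*b + 29/15 ≠ 0; add h_4 = -28/15*b**2 - 1/15*b + 29/15 to the basis.

S(f_1,f_3): lcm = a*b. S = -1/3*a + 1/3*b**2 - 7/3*b + 2.
  leading term a: subtract (-1/15)·f_2 from -1/3*a + 1/3*b**2 - 7/3*b + 2 → 1/3*b**2 - 34/15*b + 29/15
  leading term b**2: subtract (-5/28)·h_4 from 1/3*b**2 - 34/15*b + 29/15 → -319/140*b + 319/140
  leading term b: no divisor's leading term divides it; move -319/140*b to the remainder.
  leading term 1: no divisor's leading term divides it; move 319/140 to the remainder.
  remainder -319/140*b + 319/140 ≠ 0; add h_5 = -319/140*b + 319/140 to the basis.

The other S-polynomials (S(f_2,f_3), S(f_1,h_4), S(f_2,h_4), S(f_3,h_4), S(f_1,h_5), S(f_2,h_5), S(f_3,h_5), S(h_4,h_5)) all reduce to 0 modulo the current basis, so we have a Gröbner basis.
Inter-reduce: drop elements whose leading term is divisible by another's, tail-reduce, and make monic.
Reduced Gröbner basis: {a, b - 1}.

From the last basis element, b - 1 = 0, so b takes values in {1}. Each choice, substituted upward through the basis, yields the corresponding point(s) of the solution set.
  b = 1: the earlier basis element becomes a = 0, giving a = 0 — point (0, 1).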